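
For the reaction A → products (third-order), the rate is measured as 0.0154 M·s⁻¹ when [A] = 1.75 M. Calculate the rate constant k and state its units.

0.002873 M⁻²·s⁻¹

Step 1: rate = k[A]^3, so k = rate / [A]^3.
Step 2: k = 0.0154 / (1.75)^3 = 0.0154 / 5.359.
Step 3: k = 0.002873 M⁻²·s⁻¹.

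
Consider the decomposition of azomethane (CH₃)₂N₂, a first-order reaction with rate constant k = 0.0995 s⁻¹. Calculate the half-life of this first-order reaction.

6.966 s

Step 1: For a first-order reaction, t₁/₂ = ln(2)/k
Step 2: t₁/₂ = ln(2)/0.0995
Step 3: t₁/₂ = 0.6931/0.0995 = 6.966 s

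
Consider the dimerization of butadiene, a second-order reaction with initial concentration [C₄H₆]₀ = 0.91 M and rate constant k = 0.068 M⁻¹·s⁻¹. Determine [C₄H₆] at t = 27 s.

0.3407 M

Step 1: For a second-order reaction: 1/[C₄H₆] = 1/[C₄H₆]₀ + kt
Step 2: 1/[C₄H₆] = 1/0.91 + 0.068 × 27
Step 3: 1/[C₄H₆] = 1.099 + 1.836 = 2.935
Step 4: [C₄H₆] = 1/2.935 = 0.3407 M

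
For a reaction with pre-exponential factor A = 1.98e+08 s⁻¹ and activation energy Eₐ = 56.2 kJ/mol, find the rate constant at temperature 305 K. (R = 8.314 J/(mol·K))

4.69e-02 s⁻¹

Step 1: Use the Arrhenius equation: k = A × exp(-Eₐ/RT)
Step 2: Convert Eₐ to J/mol: 56.2 kJ/mol = 56200 J/mol
Step 3: Calculate the exponent: -Eₐ/(RT) = -56200/(8.314 × 305) = -22.16289
Step 4: k = 1.98e+08 × exp(-22.16289)
Step 5: k = 1.98e+08 × 2.37017e-10 = 4.6929e-02 s⁻¹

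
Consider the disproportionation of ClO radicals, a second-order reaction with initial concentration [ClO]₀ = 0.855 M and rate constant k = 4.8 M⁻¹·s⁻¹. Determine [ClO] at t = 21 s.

0.009807 M

Step 1: For a second-order reaction: 1/[ClO] = 1/[ClO]₀ + kt
Step 2: 1/[ClO] = 1/0.855 + 4.8 × 21
Step 3: 1/[ClO] = 1.17 + 100.8 = 102
Step 4: [ClO] = 1/102 = 0.009807 M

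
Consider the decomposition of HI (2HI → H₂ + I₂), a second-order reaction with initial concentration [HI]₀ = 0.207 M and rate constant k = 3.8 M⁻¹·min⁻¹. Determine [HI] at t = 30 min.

0.008415 M

Step 1: For a second-order reaction: 1/[HI] = 1/[HI]₀ + kt
Step 2: 1/[HI] = 1/0.207 + 3.8 × 30
Step 3: 1/[HI] = 4.831 + 114 = 118.8
Step 4: [HI] = 1/118.8 = 0.008415 M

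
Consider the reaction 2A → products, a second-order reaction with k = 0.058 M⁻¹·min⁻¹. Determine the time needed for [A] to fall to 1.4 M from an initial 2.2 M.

4.478 min

Step 1: For second-order: t = (1/[A] - 1/[A]₀)/k
Step 2: t = (1/1.4 - 1/2.2)/0.058
Step 3: t = (0.7143 - 0.4545)/0.058
Step 4: t = 0.2597/0.058 = 4.478 min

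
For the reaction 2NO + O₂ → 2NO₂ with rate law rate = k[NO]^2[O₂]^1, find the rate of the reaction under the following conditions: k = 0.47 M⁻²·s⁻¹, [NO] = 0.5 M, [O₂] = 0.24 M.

0.0282 M/s

Step 1: The rate law is rate = k[NO]^2[O₂]^1
Step 2: Substitute: rate = 0.47 × (0.5)^2 × (0.24)^1
Step 3: rate = 0.47 × 0.25 × 0.24 = 0.0282 M/s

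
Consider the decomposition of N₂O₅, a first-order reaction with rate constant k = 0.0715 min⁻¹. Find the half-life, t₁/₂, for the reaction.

9.694 min

Step 1: For a first-order reaction, t₁/₂ = ln(2)/k
Step 2: t₁/₂ = ln(2)/0.0715
Step 3: t₁/₂ = 0.6931/0.0715 = 9.694 min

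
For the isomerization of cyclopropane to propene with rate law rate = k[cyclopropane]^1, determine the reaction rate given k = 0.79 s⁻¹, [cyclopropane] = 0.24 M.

0.1896 M/s

Step 1: Identify the rate law: rate = k[cyclopropane]^1
Step 2: Substitute values: rate = 0.79 × (0.24)^1
Step 3: Calculate: rate = 0.79 × 0.24 = 0.1896 M/s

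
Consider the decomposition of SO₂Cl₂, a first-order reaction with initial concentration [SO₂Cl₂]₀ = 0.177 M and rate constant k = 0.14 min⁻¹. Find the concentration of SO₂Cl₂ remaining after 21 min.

0.009357 M

Step 1: For a first-order reaction: [SO₂Cl₂] = [SO₂Cl₂]₀ × e^(-kt)
Step 2: [SO₂Cl₂] = 0.177 × e^(-0.14 × 21)
Step 3: [SO₂Cl₂] = 0.177 × e^(-2.94)
Step 4: [SO₂Cl₂] = 0.177 × 0.0528657 = 0.009357 M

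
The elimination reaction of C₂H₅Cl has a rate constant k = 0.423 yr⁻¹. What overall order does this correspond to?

first order (1)

Step 1: The units of k for an nth-order reaction are (concentration)^(1-n)·(time)⁻¹.
Step 2: Here k has units yr⁻¹, so the concentration exponent is 0.
Step 3: 1 - n = 0 ⇒ n = 1. The reaction is first order.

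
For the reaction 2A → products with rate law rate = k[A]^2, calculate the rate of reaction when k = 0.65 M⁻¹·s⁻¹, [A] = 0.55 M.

0.1966 M/s

Step 1: Identify the rate law: rate = k[A]^2
Step 2: Substitute values: rate = 0.65 × (0.55)^2
Step 3: Calculate: rate = 0.65 × 0.3025 = 0.196625 M/s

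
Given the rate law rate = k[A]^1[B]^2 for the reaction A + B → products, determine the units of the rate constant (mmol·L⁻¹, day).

(mmol·L⁻¹)⁻²·day⁻¹

Step 1: Overall order = 1 + 2 = 3.
Step 2: rate has units mmol·L⁻¹·day⁻¹; [A]^1[B]^2 has units (mmol·L⁻¹)^3.
Step 3: k = rate/([A]^1[B]^2), so units of k = (mmol·L⁻¹)^(1-3)·day⁻¹ = (mmol·L⁻¹)⁻²·day⁻¹.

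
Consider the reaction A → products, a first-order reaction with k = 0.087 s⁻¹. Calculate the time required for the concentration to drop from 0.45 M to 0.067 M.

21.89 s

Step 1: For first-order: t = ln([A]₀/[A])/k
Step 2: t = ln(0.45/0.067)/0.087
Step 3: t = ln(6.716)/0.087
Step 4: t = 1.905/0.087 = 21.89 s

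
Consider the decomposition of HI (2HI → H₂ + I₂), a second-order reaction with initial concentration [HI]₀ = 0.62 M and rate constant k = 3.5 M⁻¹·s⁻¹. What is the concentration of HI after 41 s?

0.006891 M

Step 1: For a second-order reaction: 1/[HI] = 1/[HI]₀ + kt
Step 2: 1/[HI] = 1/0.62 + 3.5 × 41
Step 3: 1/[HI] = 1.613 + 143.5 = 145.1
Step 4: [HI] = 1/145.1 = 0.006891 M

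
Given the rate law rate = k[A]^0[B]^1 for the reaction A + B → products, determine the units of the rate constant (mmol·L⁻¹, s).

s⁻¹

Step 1: Overall order = 0 + 1 = 1.
Step 2: rate has units mmol·L⁻¹·s⁻¹; [A]^0[B]^1 has units (mmol·L⁻¹)^1.
Step 3: k = rate/([A]^0[B]^1), so units of k = (mmol·L⁻¹)^(1-1)·s⁻¹ = s⁻¹.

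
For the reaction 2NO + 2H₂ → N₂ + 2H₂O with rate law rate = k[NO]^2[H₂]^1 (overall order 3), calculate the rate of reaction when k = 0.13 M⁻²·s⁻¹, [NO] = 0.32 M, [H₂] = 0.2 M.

0.002662 M/s

Step 1: The rate law is rate = k[NO]^2[H₂]^1, overall order = 2+1 = 3
Step 2: Substitute values: rate = 0.13 × (0.32)^2 × (0.2)^1
Step 3: rate = 0.13 × 0.1024 × 0.2 = 0.0026624 M/s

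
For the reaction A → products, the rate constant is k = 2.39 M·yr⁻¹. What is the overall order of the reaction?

zeroth order (0)

Step 1: The units of k for an nth-order reaction are (concentration)^(1-n)·(time)⁻¹.
Step 2: Here k has units M·yr⁻¹, so the concentration exponent is 1.
Step 3: 1 - n = 1 ⇒ n = 0. The reaction is zeroth order.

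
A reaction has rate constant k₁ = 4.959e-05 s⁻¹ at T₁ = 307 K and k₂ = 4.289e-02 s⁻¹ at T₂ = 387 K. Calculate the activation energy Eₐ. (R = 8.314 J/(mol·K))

83.5 kJ/mol

Step 1: Use the two-temperature Arrhenius form: ln(k₂/k₁) = -Eₐ/R × (1/T₂ - 1/T₁)
Step 2: ln(k₂/k₁) = ln(4.289e-02/4.959e-05) = ln(864.892) = 6.7626
Step 3: 1/T₂ - 1/T₁ = 1/387 - 1/307 = -6.733497e-04 K⁻¹
Step 4: Eₐ = -R × ln(k₂/k₁) / (1/T₂ - 1/T₁) = -8.314 × 6.7626 / -6.733497e-04
Step 5: Eₐ = 8.3499e+04 J/mol = 83.5 kJ/mol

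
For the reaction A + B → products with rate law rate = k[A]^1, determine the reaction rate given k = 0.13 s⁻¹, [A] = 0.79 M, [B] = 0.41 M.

0.1027 M/s

Step 1: The rate law is rate = k[A]^1
Step 2: Note that the rate does not depend on [B] (zero order in B).
Step 3: rate = 0.13 × (0.79)^1 = 0.1027 M/s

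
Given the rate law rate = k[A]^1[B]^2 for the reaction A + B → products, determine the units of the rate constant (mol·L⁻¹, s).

(mol·L⁻¹)⁻²·s⁻¹

Step 1: Overall order = 1 + 2 = 3.
Step 2: rate has units mol·L⁻¹·s⁻¹; [A]^1[B]^2 has units (mol·L⁻¹)^3.
Step 3: k = rate/([A]^1[B]^2), so units of k = (mol·L⁻¹)^(1-3)·s⁻¹ = (mol·L⁻¹)⁻²·s⁻¹.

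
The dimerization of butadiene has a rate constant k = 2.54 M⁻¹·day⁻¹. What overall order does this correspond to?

second order (2)

Step 1: The units of k for an nth-order reaction are (concentration)^(1-n)·(time)⁻¹.
Step 2: Here k has units M⁻¹·day⁻¹, so the concentration exponent is -1.
Step 3: 1 - n = -1 ⇒ n = 2. The reaction is second order.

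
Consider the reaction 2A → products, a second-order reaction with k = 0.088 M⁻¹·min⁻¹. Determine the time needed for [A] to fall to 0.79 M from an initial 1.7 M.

7.7 min

Step 1: For second-order: t = (1/[A] - 1/[A]₀)/k
Step 2: t = (1/0.79 - 1/1.7)/0.088
Step 3: t = (1.266 - 0.5882)/0.088
Step 4: t = 0.6776/0.088 = 7.7 min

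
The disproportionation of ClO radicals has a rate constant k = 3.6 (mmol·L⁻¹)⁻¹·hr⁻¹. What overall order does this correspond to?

second order (2)

Step 1: The units of k for an nth-order reaction are (concentration)^(1-n)·(time)⁻¹.
Step 2: Here k has units (mmol·L⁻¹)⁻¹·hr⁻¹, so the concentration exponent is -1.
Step 3: 1 - n = -1 ⇒ n = 2. The reaction is second order.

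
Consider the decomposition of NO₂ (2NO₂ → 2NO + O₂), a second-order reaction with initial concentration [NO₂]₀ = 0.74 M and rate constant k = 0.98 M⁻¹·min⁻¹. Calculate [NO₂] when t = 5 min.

0.16 M

Step 1: For a second-order reaction: 1/[NO₂] = 1/[NO₂]₀ + kt
Step 2: 1/[NO₂] = 1/0.74 + 0.98 × 5
Step 3: 1/[NO₂] = 1.351 + 4.9 = 6.251
Step 4: [NO₂] = 1/6.251 = 0.16 M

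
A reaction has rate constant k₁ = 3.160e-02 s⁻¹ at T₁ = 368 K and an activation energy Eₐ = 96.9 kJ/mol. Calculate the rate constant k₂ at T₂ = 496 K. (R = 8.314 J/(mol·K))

1.120e+02 s⁻¹

Step 1: Use the two-temperature Arrhenius form: ln(k₂/k₁) = -Eₐ/R × (1/T₂ - 1/T₁)
Step 2: Convert Eₐ to J/mol: 96.9 kJ/mol = 96900 J/mol
Step 3: 1/T₂ - 1/T₁ = 1/496 - 1/368 = -7.012623e-04 K⁻¹
Step 4: ln(k₂/k₁) = -96900/8.314 × -7.012623e-04 = 8.17324
Step 5: k₂ = k₁ × exp(8.17324) = 3.160e-02 × 3.54481e+03 = 1.120e+02 s⁻¹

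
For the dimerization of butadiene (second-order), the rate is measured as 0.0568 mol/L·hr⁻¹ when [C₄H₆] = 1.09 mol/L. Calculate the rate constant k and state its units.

0.04781 (mol/L)⁻¹·hr⁻¹

Step 1: rate = k[C₄H₆]^2, so k = rate / [C₄H₆]^2.
Step 2: k = 0.0568 / (1.09)^2 = 0.0568 / 1.188.
Step 3: k = 0.04781 (mol/L)⁻¹·hr⁻¹.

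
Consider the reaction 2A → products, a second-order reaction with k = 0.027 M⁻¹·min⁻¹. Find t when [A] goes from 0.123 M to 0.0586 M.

330.9 min

Step 1: For second-order: t = (1/[A] - 1/[A]₀)/k
Step 2: t = (1/0.0586 - 1/0.123)/0.027
Step 3: t = (17.06 - 8.13)/0.027
Step 4: t = 8.935/0.027 = 330.9 min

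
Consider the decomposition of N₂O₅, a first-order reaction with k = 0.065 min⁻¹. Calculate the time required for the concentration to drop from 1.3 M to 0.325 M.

21.33 min

Step 1: For first-order: t = ln([N₂O₅]₀/[N₂O₅])/k
Step 2: t = ln(1.3/0.325)/0.065
Step 3: t = ln(4)/0.065
Step 4: t = 1.386/0.065 = 21.33 min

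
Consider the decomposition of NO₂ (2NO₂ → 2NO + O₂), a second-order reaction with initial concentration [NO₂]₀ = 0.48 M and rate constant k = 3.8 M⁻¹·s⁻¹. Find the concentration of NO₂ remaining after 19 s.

0.01346 M

Step 1: For a second-order reaction: 1/[NO₂] = 1/[NO₂]₀ + kt
Step 2: 1/[NO₂] = 1/0.48 + 3.8 × 19
Step 3: 1/[NO₂] = 2.083 + 72.2 = 74.28
Step 4: [NO₂] = 1/74.28 = 0.01346 M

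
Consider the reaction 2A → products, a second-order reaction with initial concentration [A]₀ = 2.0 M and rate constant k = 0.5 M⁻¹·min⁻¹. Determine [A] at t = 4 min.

0.4 M

Step 1: For a second-order reaction: 1/[A] = 1/[A]₀ + kt
Step 2: 1/[A] = 1/2.0 + 0.5 × 4
Step 3: 1/[A] = 0.5 + 2 = 2.5
Step 4: [A] = 1/2.5 = 0.4 M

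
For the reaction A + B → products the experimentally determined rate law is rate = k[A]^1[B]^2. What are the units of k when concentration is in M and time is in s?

M⁻²·s⁻¹

Step 1: Overall order = 1 + 2 = 3.
Step 2: rate has units M·s⁻¹; [A]^1[B]^2 has units M^3.
Step 3: k = rate/([A]^1[B]^2), so units of k = M^(1-3)·s⁻¹ = M⁻²·s⁻¹.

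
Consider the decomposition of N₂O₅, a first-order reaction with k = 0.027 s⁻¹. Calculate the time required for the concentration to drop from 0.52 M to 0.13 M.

51.34 s

Step 1: For first-order: t = ln([N₂O₅]₀/[N₂O₅])/k
Step 2: t = ln(0.52/0.13)/0.027
Step 3: t = ln(4)/0.027
Step 4: t = 1.386/0.027 = 51.34 s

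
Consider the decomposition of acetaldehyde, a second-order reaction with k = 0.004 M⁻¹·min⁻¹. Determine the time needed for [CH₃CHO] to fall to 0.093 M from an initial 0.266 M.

1748 min

Step 1: For second-order: t = (1/[CH₃CHO] - 1/[CH₃CHO]₀)/k
Step 2: t = (1/0.093 - 1/0.266)/0.004
Step 3: t = (10.75 - 3.759)/0.004
Step 4: t = 6.993/0.004 = 1748 min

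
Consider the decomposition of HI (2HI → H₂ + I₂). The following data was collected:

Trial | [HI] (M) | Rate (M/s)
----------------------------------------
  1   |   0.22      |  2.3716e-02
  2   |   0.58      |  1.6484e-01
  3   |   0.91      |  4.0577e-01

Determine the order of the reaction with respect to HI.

second order (2)

Step 1: Compare trials to find order n where rate₂/rate₁ = ([HI]₂/[HI]₁)^n
Step 2: rate₂/rate₁ = 1.6484e-01/2.3716e-02 = 6.95
Step 3: [HI]₂/[HI]₁ = 0.58/0.22 = 2.636
Step 4: n = ln(6.95)/ln(2.636) = 2.00 ≈ 2
Step 5: The reaction is second order in HI.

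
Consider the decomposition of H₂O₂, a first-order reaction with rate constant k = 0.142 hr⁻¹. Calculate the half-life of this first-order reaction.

4.881 hr

Step 1: For a first-order reaction, t₁/₂ = ln(2)/k
Step 2: t₁/₂ = ln(2)/0.142
Step 3: t₁/₂ = 0.6931/0.142 = 4.881 hr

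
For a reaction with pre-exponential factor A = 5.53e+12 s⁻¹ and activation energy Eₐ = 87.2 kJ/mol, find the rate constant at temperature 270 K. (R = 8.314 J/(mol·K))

7.45e-05 s⁻¹

Step 1: Use the Arrhenius equation: k = A × exp(-Eₐ/RT)
Step 2: Convert Eₐ to J/mol: 87.2 kJ/mol = 87200 J/mol
Step 3: Calculate the exponent: -Eₐ/(RT) = -87200/(8.314 × 270) = -38.84568
Step 4: k = 5.53e+12 × exp(-38.84568)
Step 5: k = 5.53e+12 × 1.34752e-17 = 7.4518e-05 s⁻¹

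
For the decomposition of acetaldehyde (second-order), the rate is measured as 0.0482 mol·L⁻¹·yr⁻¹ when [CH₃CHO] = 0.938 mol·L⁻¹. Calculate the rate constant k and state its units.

0.05478 (mol·L⁻¹)⁻¹·yr⁻¹

Step 1: rate = k[CH₃CHO]^2, so k = rate / [CH₃CHO]^2.
Step 2: k = 0.0482 / (0.938)^2 = 0.0482 / 0.8798.
Step 3: k = 0.05478 (mol·L⁻¹)⁻¹·yr⁻¹.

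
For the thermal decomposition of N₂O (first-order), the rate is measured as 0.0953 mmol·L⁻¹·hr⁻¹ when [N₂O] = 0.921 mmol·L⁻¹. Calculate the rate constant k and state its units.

0.1035 hr⁻¹

Step 1: rate = k[N₂O]^1, so k = rate / [N₂O]^1.
Step 2: k = 0.0953 / (0.921)^1 = 0.0953 / 0.921.
Step 3: k = 0.1035 hr⁻¹.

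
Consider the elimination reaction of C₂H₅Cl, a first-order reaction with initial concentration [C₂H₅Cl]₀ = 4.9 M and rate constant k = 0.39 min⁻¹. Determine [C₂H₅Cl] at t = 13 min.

0.03078 M

Step 1: For a first-order reaction: [C₂H₅Cl] = [C₂H₅Cl]₀ × e^(-kt)
Step 2: [C₂H₅Cl] = 4.9 × e^(-0.39 × 13)
Step 3: [C₂H₅Cl] = 4.9 × e^(-5.07)
Step 4: [C₂H₅Cl] = 4.9 × 0.00628242 = 0.03078 M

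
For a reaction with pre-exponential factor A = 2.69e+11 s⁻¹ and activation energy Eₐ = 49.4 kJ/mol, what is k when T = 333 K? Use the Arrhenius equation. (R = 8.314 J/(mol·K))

4.79e+03 s⁻¹

Step 1: Use the Arrhenius equation: k = A × exp(-Eₐ/RT)
Step 2: Convert Eₐ to J/mol: 49.4 kJ/mol = 49400 J/mol
Step 3: Calculate the exponent: -Eₐ/(RT) = -49400/(8.314 × 333) = -17.84320
Step 4: k = 2.69e+11 × exp(-17.84320)
Step 5: k = 2.69e+11 × 1.78154e-08 = 4.7923e+03 s⁻¹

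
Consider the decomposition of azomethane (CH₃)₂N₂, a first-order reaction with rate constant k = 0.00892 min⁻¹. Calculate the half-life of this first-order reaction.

77.71 min

Step 1: For a first-order reaction, t₁/₂ = ln(2)/k
Step 2: t₁/₂ = ln(2)/0.00892
Step 3: t₁/₂ = 0.6931/0.00892 = 77.71 min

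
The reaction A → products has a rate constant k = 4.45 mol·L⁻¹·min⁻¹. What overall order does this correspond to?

zeroth order (0)

Step 1: The units of k for an nth-order reaction are (concentration)^(1-n)·(time)⁻¹.
Step 2: Here k has units mol·L⁻¹·min⁻¹, so the concentration exponent is 1.
Step 3: 1 - n = 1 ⇒ n = 0. The reaction is zeroth order.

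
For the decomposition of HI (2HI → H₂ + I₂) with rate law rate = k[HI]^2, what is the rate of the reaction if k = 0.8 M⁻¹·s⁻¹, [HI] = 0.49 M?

0.1921 M/s

Step 1: Identify the rate law: rate = k[HI]^2
Step 2: Substitute values: rate = 0.8 × (0.49)^2
Step 3: Calculate: rate = 0.8 × 0.2401 = 0.19208 M/s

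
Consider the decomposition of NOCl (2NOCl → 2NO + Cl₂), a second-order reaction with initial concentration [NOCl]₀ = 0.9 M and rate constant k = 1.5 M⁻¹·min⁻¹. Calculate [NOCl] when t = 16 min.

0.03982 M

Step 1: For a second-order reaction: 1/[NOCl] = 1/[NOCl]₀ + kt
Step 2: 1/[NOCl] = 1/0.9 + 1.5 × 16
Step 3: 1/[NOCl] = 1.111 + 24 = 25.11
Step 4: [NOCl] = 1/25.11 = 0.03982 M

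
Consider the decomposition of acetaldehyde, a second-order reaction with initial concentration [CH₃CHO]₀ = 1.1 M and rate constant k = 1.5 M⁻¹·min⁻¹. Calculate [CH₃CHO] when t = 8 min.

0.07746 M

Step 1: For a second-order reaction: 1/[CH₃CHO] = 1/[CH₃CHO]₀ + kt
Step 2: 1/[CH₃CHO] = 1/1.1 + 1.5 × 8
Step 3: 1/[CH₃CHO] = 0.9091 + 12 = 12.91
Step 4: [CH₃CHO] = 1/12.91 = 0.07746 M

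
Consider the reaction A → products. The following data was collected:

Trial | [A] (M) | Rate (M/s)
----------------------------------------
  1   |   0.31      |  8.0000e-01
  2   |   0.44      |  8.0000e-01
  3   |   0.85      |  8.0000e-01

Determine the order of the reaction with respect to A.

zeroth order (0)

Step 1: Compare trials - when concentration changes, rate stays constant.
Step 2: rate₂/rate₁ = 8.0000e-01/8.0000e-01 = 1
Step 3: [A]₂/[A]₁ = 0.44/0.31 = 1.419
Step 4: Since rate ratio ≈ (conc ratio)^0, the reaction is zeroth order.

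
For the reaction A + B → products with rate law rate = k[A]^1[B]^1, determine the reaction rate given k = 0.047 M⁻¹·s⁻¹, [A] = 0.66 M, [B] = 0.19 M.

0.005894 M/s

Step 1: The rate law is rate = k[A]^1[B]^1
Step 2: Substitute: rate = 0.047 × (0.66)^1 × (0.19)^1
Step 3: rate = 0.047 × 0.66 × 0.19 = 0.0058938 M/s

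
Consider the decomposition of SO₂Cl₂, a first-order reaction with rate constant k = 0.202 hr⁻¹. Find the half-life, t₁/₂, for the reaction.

3.431 hr

Step 1: For a first-order reaction, t₁/₂ = ln(2)/k
Step 2: t₁/₂ = ln(2)/0.202
Step 3: t₁/₂ = 0.6931/0.202 = 3.431 hr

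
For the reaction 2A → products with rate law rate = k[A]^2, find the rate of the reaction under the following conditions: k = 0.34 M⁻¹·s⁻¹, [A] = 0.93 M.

0.2941 M/s

Step 1: Identify the rate law: rate = k[A]^2
Step 2: Substitute values: rate = 0.34 × (0.93)^2
Step 3: Calculate: rate = 0.34 × 0.8649 = 0.294066 M/s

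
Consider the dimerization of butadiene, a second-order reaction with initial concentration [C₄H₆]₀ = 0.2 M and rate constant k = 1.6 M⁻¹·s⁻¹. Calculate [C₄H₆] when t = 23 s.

0.02392 M

Step 1: For a second-order reaction: 1/[C₄H₆] = 1/[C₄H₆]₀ + kt
Step 2: 1/[C₄H₆] = 1/0.2 + 1.6 × 23
Step 3: 1/[C₄H₆] = 5 + 36.8 = 41.8
Step 4: [C₄H₆] = 1/41.8 = 0.02392 M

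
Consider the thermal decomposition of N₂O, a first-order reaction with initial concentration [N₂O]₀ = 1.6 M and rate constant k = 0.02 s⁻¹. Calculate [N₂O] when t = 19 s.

1.094 M

Step 1: For a first-order reaction: [N₂O] = [N₂O]₀ × e^(-kt)
Step 2: [N₂O] = 1.6 × e^(-0.02 × 19)
Step 3: [N₂O] = 1.6 × e^(-0.38)
Step 4: [N₂O] = 1.6 × 0.683861 = 1.094 M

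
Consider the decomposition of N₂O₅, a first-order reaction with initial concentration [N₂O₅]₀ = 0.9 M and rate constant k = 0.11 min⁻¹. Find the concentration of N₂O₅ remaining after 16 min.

0.1548 M

Step 1: For a first-order reaction: [N₂O₅] = [N₂O₅]₀ × e^(-kt)
Step 2: [N₂O₅] = 0.9 × e^(-0.11 × 16)
Step 3: [N₂O₅] = 0.9 × e^(-1.76)
Step 4: [N₂O₅] = 0.9 × 0.172045 = 0.1548 M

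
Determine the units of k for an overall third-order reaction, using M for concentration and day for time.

M⁻²·day⁻¹

Step 1: For overall order n, rate = k × (concentration)^n.
Step 2: Rate has units M·day⁻¹; concentration term has units M^3.
Step 3: k = rate / (concentration)^n, so units of k = M^(1-3)·day⁻¹ = M⁻²·day⁻¹.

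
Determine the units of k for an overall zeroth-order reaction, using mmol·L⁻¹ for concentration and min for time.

mmol·L⁻¹·min⁻¹

Step 1: For overall order n, rate = k × (concentration)^n.
Step 2: Rate has units mmol·L⁻¹·min⁻¹; concentration term has units (mmol·L⁻¹)^0.
Step 3: k = rate / (concentration)^n, so units of k = (mmol·L⁻¹)^(1-0)·min⁻¹ = mmol·L⁻¹·min⁻¹.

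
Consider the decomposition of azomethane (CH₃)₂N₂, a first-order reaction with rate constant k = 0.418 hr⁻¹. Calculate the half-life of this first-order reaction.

1.658 hr

Step 1: For a first-order reaction, t₁/₂ = ln(2)/k
Step 2: t₁/₂ = ln(2)/0.418
Step 3: t₁/₂ = 0.6931/0.418 = 1.658 hr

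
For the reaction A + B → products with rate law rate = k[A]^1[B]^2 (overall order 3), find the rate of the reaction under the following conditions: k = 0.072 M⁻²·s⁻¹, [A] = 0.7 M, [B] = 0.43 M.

0.009319 M/s

Step 1: The rate law is rate = k[A]^1[B]^2, overall order = 1+2 = 3
Step 2: Substitute values: rate = 0.072 × (0.7)^1 × (0.43)^2
Step 3: rate = 0.072 × 0.7 × 0.1849 = 0.00931896 M/s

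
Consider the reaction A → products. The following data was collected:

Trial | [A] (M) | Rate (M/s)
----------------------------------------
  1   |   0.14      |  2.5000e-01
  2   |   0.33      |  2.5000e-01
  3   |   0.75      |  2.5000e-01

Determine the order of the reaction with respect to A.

zeroth order (0)

Step 1: Compare trials - when concentration changes, rate stays constant.
Step 2: rate₂/rate₁ = 2.5000e-01/2.5000e-01 = 1
Step 3: [A]₂/[A]₁ = 0.33/0.14 = 2.357
Step 4: Since rate ratio ≈ (conc ratio)^0, the reaction is zeroth order.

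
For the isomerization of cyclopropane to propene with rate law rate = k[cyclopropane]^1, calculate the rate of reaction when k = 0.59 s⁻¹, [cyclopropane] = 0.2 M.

0.118 M/s

Step 1: Identify the rate law: rate = k[cyclopropane]^1
Step 2: Substitute values: rate = 0.59 × (0.2)^1
Step 3: Calculate: rate = 0.59 × 0.2 = 0.118 M/s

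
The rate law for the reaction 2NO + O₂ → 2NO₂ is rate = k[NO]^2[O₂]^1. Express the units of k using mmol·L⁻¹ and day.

(mmol·L⁻¹)⁻²·day⁻¹

Step 1: Overall order = 2 + 1 = 3.
Step 2: rate has units mmol·L⁻¹·day⁻¹; [NO]^2[O₂]^1 has units (mmol·L⁻¹)^3.
Step 3: k = rate/([NO]^2[O₂]^1), so units of k = (mmol·L⁻¹)^(1-3)·day⁻¹ = (mmol·L⁻¹)⁻²·day⁻¹.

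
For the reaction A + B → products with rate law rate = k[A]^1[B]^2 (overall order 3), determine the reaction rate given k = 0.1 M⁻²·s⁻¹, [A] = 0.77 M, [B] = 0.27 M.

0.005613 M/s

Step 1: The rate law is rate = k[A]^1[B]^2, overall order = 1+2 = 3
Step 2: Substitute values: rate = 0.1 × (0.77)^1 × (0.27)^2
Step 3: rate = 0.1 × 0.77 × 0.0729 = 0.0056133 M/s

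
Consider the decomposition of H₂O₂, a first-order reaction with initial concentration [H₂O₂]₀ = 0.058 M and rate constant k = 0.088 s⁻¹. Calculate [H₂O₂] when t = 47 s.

0.0009272 M

Step 1: For a first-order reaction: [H₂O₂] = [H₂O₂]₀ × e^(-kt)
Step 2: [H₂O₂] = 0.058 × e^(-0.088 × 47)
Step 3: [H₂O₂] = 0.058 × e^(-4.136)
Step 4: [H₂O₂] = 0.058 × 0.0159867 = 0.0009272 M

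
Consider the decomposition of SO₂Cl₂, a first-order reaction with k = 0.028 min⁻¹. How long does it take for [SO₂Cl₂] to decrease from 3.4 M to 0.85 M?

49.51 min

Step 1: For first-order: t = ln([SO₂Cl₂]₀/[SO₂Cl₂])/k
Step 2: t = ln(3.4/0.85)/0.028
Step 3: t = ln(4)/0.028
Step 4: t = 1.386/0.028 = 49.51 min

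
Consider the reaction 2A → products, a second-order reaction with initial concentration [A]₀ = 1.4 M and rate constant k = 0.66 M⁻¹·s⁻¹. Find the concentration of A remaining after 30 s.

0.04875 M

Step 1: For a second-order reaction: 1/[A] = 1/[A]₀ + kt
Step 2: 1/[A] = 1/1.4 + 0.66 × 30
Step 3: 1/[A] = 0.7143 + 19.8 = 20.51
Step 4: [A] = 1/20.51 = 0.04875 M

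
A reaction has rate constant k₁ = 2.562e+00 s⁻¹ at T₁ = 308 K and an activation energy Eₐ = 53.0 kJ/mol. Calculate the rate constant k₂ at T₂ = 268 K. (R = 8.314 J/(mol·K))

1.167e-01 s⁻¹

Step 1: Use the two-temperature Arrhenius form: ln(k₂/k₁) = -Eₐ/R × (1/T₂ - 1/T₁)
Step 2: Convert Eₐ to J/mol: 53.0 kJ/mol = 53000 J/mol
Step 3: 1/T₂ - 1/T₁ = 1/268 - 1/308 = 4.845900e-04 K⁻¹
Step 4: ln(k₂/k₁) = -53000/8.314 × 4.845900e-04 = -3.08916
Step 5: k₂ = k₁ × exp(-3.08916) = 2.562e+00 × 4.55402e-02 = 1.167e-01 s⁻¹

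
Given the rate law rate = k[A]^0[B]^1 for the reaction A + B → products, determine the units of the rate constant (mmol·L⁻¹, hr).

hr⁻¹

Step 1: Overall order = 0 + 1 = 1.
Step 2: rate has units mmol·L⁻¹·hr⁻¹; [A]^0[B]^1 has units (mmol·L⁻¹)^1.
Step 3: k = rate/([A]^0[B]^1), so units of k = (mmol·L⁻¹)^(1-1)·hr⁻¹ = hr⁻¹.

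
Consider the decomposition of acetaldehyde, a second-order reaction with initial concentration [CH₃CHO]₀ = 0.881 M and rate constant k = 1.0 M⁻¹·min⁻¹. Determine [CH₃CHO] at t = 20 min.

0.04731 M

Step 1: For a second-order reaction: 1/[CH₃CHO] = 1/[CH₃CHO]₀ + kt
Step 2: 1/[CH₃CHO] = 1/0.881 + 1.0 × 20
Step 3: 1/[CH₃CHO] = 1.135 + 20 = 21.14
Step 4: [CH₃CHO] = 1/21.14 = 0.04731 M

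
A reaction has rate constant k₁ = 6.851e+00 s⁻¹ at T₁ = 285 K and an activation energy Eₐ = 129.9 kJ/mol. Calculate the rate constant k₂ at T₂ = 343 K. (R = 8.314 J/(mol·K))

7.274e+04 s⁻¹

Step 1: Use the two-temperature Arrhenius form: ln(k₂/k₁) = -Eₐ/R × (1/T₂ - 1/T₁)
Step 2: Convert Eₐ to J/mol: 129.9 kJ/mol = 129900 J/mol
Step 3: 1/T₂ - 1/T₁ = 1/343 - 1/285 = -5.933200e-04 K⁻¹
Step 4: ln(k₂/k₁) = -129900/8.314 × -5.933200e-04 = 9.27018
Step 5: k₂ = k₁ × exp(9.27018) = 6.851e+00 × 1.06167e+04 = 7.274e+04 s⁻¹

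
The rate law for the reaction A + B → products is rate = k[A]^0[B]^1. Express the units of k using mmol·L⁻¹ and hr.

hr⁻¹

Step 1: Overall order = 0 + 1 = 1.
Step 2: rate has units mmol·L⁻¹·hr⁻¹; [A]^0[B]^1 has units (mmol·L⁻¹)^1.
Step 3: k = rate/([A]^0[B]^1), so units of k = (mmol·L⁻¹)^(1-1)·hr⁻¹ = hr⁻¹.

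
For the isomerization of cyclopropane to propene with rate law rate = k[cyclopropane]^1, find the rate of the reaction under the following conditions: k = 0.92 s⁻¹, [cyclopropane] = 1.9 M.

1.748 M/s

Step 1: Identify the rate law: rate = k[cyclopropane]^1
Step 2: Substitute values: rate = 0.92 × (1.9)^1
Step 3: Calculate: rate = 0.92 × 1.9 = 1.748 M/s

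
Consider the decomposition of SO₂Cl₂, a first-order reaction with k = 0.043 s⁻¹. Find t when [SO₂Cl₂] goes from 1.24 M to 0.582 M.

17.59 s

Step 1: For first-order: t = ln([SO₂Cl₂]₀/[SO₂Cl₂])/k
Step 2: t = ln(1.24/0.582)/0.043
Step 3: t = ln(2.131)/0.043
Step 4: t = 0.7564/0.043 = 17.59 s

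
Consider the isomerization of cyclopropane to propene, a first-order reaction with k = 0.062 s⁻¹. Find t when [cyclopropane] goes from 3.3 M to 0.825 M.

22.36 s

Step 1: For first-order: t = ln([cyclopropane]₀/[cyclopropane])/k
Step 2: t = ln(3.3/0.825)/0.062
Step 3: t = ln(4)/0.062
Step 4: t = 1.386/0.062 = 22.36 s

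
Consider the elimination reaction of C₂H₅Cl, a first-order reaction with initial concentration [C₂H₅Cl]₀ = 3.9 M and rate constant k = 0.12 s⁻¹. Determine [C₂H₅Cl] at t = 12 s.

0.924 M

Step 1: For a first-order reaction: [C₂H₅Cl] = [C₂H₅Cl]₀ × e^(-kt)
Step 2: [C₂H₅Cl] = 3.9 × e^(-0.12 × 12)
Step 3: [C₂H₅Cl] = 3.9 × e^(-1.44)
Step 4: [C₂H₅Cl] = 3.9 × 0.236928 = 0.924 M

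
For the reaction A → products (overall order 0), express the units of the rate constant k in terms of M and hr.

M·hr⁻¹

Step 1: For overall order n, rate = k × (concentration)^n.
Step 2: Rate has units M·hr⁻¹; concentration term has units M^0.
Step 3: k = rate / (concentration)^n, so units of k = M^(1-0)·hr⁻¹ = M·hr⁻¹.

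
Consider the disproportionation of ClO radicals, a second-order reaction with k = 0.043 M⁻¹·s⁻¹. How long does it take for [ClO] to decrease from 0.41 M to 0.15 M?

98.32 s

Step 1: For second-order: t = (1/[ClO] - 1/[ClO]₀)/k
Step 2: t = (1/0.15 - 1/0.41)/0.043
Step 3: t = (6.667 - 2.439)/0.043
Step 4: t = 4.228/0.043 = 98.32 s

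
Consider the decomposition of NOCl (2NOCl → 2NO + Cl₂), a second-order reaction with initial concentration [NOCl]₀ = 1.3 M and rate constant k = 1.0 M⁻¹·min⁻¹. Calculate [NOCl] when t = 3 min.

0.2653 M

Step 1: For a second-order reaction: 1/[NOCl] = 1/[NOCl]₀ + kt
Step 2: 1/[NOCl] = 1/1.3 + 1.0 × 3
Step 3: 1/[NOCl] = 0.7692 + 3 = 3.769
Step 4: [NOCl] = 1/3.769 = 0.2653 M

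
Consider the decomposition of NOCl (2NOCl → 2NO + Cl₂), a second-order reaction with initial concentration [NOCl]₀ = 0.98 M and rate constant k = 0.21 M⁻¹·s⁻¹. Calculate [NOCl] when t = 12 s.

0.2825 M

Step 1: For a second-order reaction: 1/[NOCl] = 1/[NOCl]₀ + kt
Step 2: 1/[NOCl] = 1/0.98 + 0.21 × 12
Step 3: 1/[NOCl] = 1.02 + 2.52 = 3.54
Step 4: [NOCl] = 1/3.54 = 0.2825 M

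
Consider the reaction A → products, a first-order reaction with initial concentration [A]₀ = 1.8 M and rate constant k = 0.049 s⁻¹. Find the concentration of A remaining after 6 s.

1.341 M

Step 1: For a first-order reaction: [A] = [A]₀ × e^(-kt)
Step 2: [A] = 1.8 × e^(-0.049 × 6)
Step 3: [A] = 1.8 × e^(-0.294)
Step 4: [A] = 1.8 × 0.745276 = 1.341 M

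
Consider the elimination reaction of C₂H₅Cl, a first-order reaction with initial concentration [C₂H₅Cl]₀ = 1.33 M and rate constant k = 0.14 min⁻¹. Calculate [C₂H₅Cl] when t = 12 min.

0.2479 M

Step 1: For a first-order reaction: [C₂H₅Cl] = [C₂H₅Cl]₀ × e^(-kt)
Step 2: [C₂H₅Cl] = 1.33 × e^(-0.14 × 12)
Step 3: [C₂H₅Cl] = 1.33 × e^(-1.68)
Step 4: [C₂H₅Cl] = 1.33 × 0.186374 = 0.2479 M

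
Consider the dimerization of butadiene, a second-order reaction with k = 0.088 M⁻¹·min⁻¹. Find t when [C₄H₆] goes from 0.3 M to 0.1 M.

75.76 min

Step 1: For second-order: t = (1/[C₄H₆] - 1/[C₄H₆]₀)/k
Step 2: t = (1/0.1 - 1/0.3)/0.088
Step 3: t = (10 - 3.333)/0.088
Step 4: t = 6.667/0.088 = 75.76 min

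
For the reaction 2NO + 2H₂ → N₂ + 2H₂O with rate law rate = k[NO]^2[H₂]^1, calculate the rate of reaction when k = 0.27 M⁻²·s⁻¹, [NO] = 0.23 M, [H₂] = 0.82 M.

0.01171 M/s

Step 1: The rate law is rate = k[NO]^2[H₂]^1
Step 2: Substitute: rate = 0.27 × (0.23)^2 × (0.82)^1
Step 3: rate = 0.27 × 0.0529 × 0.82 = 0.0117121 M/s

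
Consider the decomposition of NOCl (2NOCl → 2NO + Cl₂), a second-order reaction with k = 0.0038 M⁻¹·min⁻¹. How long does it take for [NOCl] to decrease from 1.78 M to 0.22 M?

1048 min

Step 1: For second-order: t = (1/[NOCl] - 1/[NOCl]₀)/k
Step 2: t = (1/0.22 - 1/1.78)/0.0038
Step 3: t = (4.545 - 0.5618)/0.0038
Step 4: t = 3.984/0.0038 = 1048 min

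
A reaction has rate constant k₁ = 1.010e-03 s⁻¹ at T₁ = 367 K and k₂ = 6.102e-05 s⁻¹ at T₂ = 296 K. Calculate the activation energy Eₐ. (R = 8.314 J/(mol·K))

35.7 kJ/mol

Step 1: Use the two-temperature Arrhenius form: ln(k₂/k₁) = -Eₐ/R × (1/T₂ - 1/T₁)
Step 2: ln(k₂/k₁) = ln(6.102e-05/1.010e-03) = ln(0.0604158) = -2.8065
Step 3: 1/T₂ - 1/T₁ = 1/296 - 1/367 = 6.535827e-04 K⁻¹
Step 4: Eₐ = -R × ln(k₂/k₁) / (1/T₂ - 1/T₁) = -8.314 × -2.8065 / 6.535827e-04
Step 5: Eₐ = 3.5701e+04 J/mol = 35.7 kJ/mol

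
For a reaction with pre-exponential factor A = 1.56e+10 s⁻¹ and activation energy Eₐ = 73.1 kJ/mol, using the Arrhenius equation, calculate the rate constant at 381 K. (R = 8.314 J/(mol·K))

1.48e+00 s⁻¹

Step 1: Use the Arrhenius equation: k = A × exp(-Eₐ/RT)
Step 2: Convert Eₐ to J/mol: 73.1 kJ/mol = 73100 J/mol
Step 3: Calculate the exponent: -Eₐ/(RT) = -73100/(8.314 × 381) = -23.07716
Step 4: k = 1.56e+10 × exp(-23.07716)
Step 5: k = 1.56e+10 × 9.49985e-11 = 1.4820e+00 s⁻¹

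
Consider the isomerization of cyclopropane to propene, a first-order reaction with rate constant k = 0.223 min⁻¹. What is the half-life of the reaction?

3.108 min

Step 1: For a first-order reaction, t₁/₂ = ln(2)/k
Step 2: t₁/₂ = ln(2)/0.223
Step 3: t₁/₂ = 0.6931/0.223 = 3.108 min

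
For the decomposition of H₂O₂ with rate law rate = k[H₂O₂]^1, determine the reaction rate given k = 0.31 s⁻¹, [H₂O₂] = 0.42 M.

0.1302 M/s

Step 1: Identify the rate law: rate = k[H₂O₂]^1
Step 2: Substitute values: rate = 0.31 × (0.42)^1
Step 3: Calculate: rate = 0.31 × 0.42 = 0.1302 M/s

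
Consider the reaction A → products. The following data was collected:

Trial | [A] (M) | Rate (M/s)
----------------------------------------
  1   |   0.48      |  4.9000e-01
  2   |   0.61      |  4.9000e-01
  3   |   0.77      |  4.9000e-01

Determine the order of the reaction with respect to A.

zeroth order (0)

Step 1: Compare trials - when concentration changes, rate stays constant.
Step 2: rate₂/rate₁ = 4.9000e-01/4.9000e-01 = 1
Step 3: [A]₂/[A]₁ = 0.61/0.48 = 1.271
Step 4: Since rate ratio ≈ (conc ratio)^0, the reaction is zeroth order.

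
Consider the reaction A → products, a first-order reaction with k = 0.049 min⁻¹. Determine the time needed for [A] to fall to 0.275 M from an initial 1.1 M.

28.29 min

Step 1: For first-order: t = ln([A]₀/[A])/k
Step 2: t = ln(1.1/0.275)/0.049
Step 3: t = ln(4)/0.049
Step 4: t = 1.386/0.049 = 28.29 min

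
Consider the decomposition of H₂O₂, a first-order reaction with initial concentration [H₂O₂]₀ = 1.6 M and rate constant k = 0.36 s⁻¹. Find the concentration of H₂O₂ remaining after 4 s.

0.3791 M

Step 1: For a first-order reaction: [H₂O₂] = [H₂O₂]₀ × e^(-kt)
Step 2: [H₂O₂] = 1.6 × e^(-0.36 × 4)
Step 3: [H₂O₂] = 1.6 × e^(-1.44)
Step 4: [H₂O₂] = 1.6 × 0.236928 = 0.3791 M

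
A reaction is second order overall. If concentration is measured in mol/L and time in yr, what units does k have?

(mol/L)⁻¹·yr⁻¹

Step 1: For overall order n, rate = k × (concentration)^n.
Step 2: Rate has units mol/L·yr⁻¹; concentration term has units (mol/L)^2.
Step 3: k = rate / (concentration)^n, so units of k = (mol/L)^(1-2)·yr⁻¹ = (mol/L)⁻¹·yr⁻¹.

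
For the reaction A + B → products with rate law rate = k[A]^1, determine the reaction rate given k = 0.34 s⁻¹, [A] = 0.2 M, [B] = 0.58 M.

0.068 M/s

Step 1: The rate law is rate = k[A]^1
Step 2: Note that the rate does not depend on [B] (zero order in B).
Step 3: rate = 0.34 × (0.2)^1 = 0.068 M/s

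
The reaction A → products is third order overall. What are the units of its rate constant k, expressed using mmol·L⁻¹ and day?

(mmol·L⁻¹)⁻²·day⁻¹

Step 1: For overall order n, rate = k × (concentration)^n.
Step 2: Rate has units mmol·L⁻¹·day⁻¹; concentration term has units (mmol·L⁻¹)^3.
Step 3: k = rate / (concentration)^n, so units of k = (mmol·L⁻¹)^(1-3)·day⁻¹ = (mmol·L⁻¹)⁻²·day⁻¹.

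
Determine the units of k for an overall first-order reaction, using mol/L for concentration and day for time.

day⁻¹

Step 1: For overall order n, rate = k × (concentration)^n.
Step 2: Rate has units mol/L·day⁻¹; concentration term has units (mol/L)^1.
Step 3: k = rate / (concentration)^n, so units of k = (mol/L)^(1-1)·day⁻¹ = day⁻¹.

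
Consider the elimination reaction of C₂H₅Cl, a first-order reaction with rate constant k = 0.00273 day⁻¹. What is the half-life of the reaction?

253.9 day

Step 1: For a first-order reaction, t₁/₂ = ln(2)/k
Step 2: t₁/₂ = ln(2)/0.00273
Step 3: t₁/₂ = 0.6931/0.00273 = 253.9 day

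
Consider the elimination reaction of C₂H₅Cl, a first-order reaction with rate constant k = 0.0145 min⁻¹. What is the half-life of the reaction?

47.8 min

Step 1: For a first-order reaction, t₁/₂ = ln(2)/k
Step 2: t₁/₂ = ln(2)/0.0145
Step 3: t₁/₂ = 0.6931/0.0145 = 47.8 min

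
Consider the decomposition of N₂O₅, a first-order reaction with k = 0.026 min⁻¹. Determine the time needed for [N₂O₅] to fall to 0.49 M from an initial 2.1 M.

55.97 min

Step 1: For first-order: t = ln([N₂O₅]₀/[N₂O₅])/k
Step 2: t = ln(2.1/0.49)/0.026
Step 3: t = ln(4.286)/0.026
Step 4: t = 1.455/0.026 = 55.97 min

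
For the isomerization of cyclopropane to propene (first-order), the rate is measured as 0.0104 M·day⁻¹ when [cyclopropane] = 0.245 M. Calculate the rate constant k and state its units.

0.04245 day⁻¹

Step 1: rate = k[cyclopropane]^1, so k = rate / [cyclopropane]^1.
Step 2: k = 0.0104 / (0.245)^1 = 0.0104 / 0.245.
Step 3: k = 0.04245 day⁻¹.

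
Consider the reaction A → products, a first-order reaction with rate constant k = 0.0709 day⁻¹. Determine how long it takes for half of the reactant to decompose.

9.776 day

Step 1: For a first-order reaction, t₁/₂ = ln(2)/k
Step 2: t₁/₂ = ln(2)/0.0709
Step 3: t₁/₂ = 0.6931/0.0709 = 9.776 day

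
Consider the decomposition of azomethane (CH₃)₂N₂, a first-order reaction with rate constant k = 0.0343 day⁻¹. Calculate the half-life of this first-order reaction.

20.21 day

Step 1: For a first-order reaction, t₁/₂ = ln(2)/k
Step 2: t₁/₂ = ln(2)/0.0343
Step 3: t₁/₂ = 0.6931/0.0343 = 20.21 day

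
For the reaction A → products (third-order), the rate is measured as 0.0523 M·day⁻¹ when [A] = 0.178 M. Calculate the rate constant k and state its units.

9.273 M⁻²·day⁻¹

Step 1: rate = k[A]^3, so k = rate / [A]^3.
Step 2: k = 0.0523 / (0.178)^3 = 0.0523 / 0.00564.
Step 3: k = 9.273 M⁻²·day⁻¹.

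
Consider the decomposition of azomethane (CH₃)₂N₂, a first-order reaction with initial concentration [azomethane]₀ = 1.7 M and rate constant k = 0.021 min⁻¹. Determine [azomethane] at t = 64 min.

0.4434 M

Step 1: For a first-order reaction: [azomethane] = [azomethane]₀ × e^(-kt)
Step 2: [azomethane] = 1.7 × e^(-0.021 × 64)
Step 3: [azomethane] = 1.7 × e^(-1.344)
Step 4: [azomethane] = 1.7 × 0.2608 = 0.4434 M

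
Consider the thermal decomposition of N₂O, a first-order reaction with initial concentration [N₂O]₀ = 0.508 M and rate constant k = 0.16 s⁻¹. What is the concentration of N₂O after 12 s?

0.07448 M

Step 1: For a first-order reaction: [N₂O] = [N₂O]₀ × e^(-kt)
Step 2: [N₂O] = 0.508 × e^(-0.16 × 12)
Step 3: [N₂O] = 0.508 × e^(-1.92)
Step 4: [N₂O] = 0.508 × 0.146607 = 0.07448 M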